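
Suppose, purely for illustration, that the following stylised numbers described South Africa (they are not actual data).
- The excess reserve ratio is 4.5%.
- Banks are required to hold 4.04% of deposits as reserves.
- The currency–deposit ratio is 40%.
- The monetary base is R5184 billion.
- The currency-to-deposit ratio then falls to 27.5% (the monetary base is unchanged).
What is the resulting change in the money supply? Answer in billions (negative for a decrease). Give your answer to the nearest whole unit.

R3388 billion

Initially m₁ = (1 + 0.4) / (0.0404 + 0.045 + 0.4) ≈ 2.88422, so M₁ = 2.88422 × 5184 ≈ 14951.7965 billion.
After the change m₂ = (1 + 0.275) / (0.0404 + 0.045 + 0.275) ≈ 3.53774, so M₂ = 3.53774 × 5184 ≈ 18339.6442 billion.
ΔM = M₂ − M₁ = 18339.6442 − 14951.7965 = 3387.8477 billion.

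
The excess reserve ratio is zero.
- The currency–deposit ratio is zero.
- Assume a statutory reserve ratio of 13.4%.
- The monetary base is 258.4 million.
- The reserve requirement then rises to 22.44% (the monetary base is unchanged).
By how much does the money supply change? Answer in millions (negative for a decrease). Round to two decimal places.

Initially m₁ = 1 / (0.134) ≈ 7.462687, so M₁ = 7.462687 × 258.4 ≈ 1928.3583 million.
After the change m₂ = 1 / (0.2244) ≈ 4.456328, so M₂ = 4.456328 × 258.4 ≈ 1151.5152 million.
ΔM = M₂ − M₁ = 1151.5152 − 1928.3583 = -776.8431 million.

-776.84 million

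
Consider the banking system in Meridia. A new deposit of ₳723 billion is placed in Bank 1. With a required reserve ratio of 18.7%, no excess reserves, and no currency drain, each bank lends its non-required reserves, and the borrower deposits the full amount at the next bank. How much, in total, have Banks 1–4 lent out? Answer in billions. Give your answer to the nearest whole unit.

Bank i lends (1 − rr)^i of the original deposit: Bank 1 lends 723·0.8130 = 587.7990, Bank 2 lends 723·0.8130² ≈ 477.8806, and so on.
Summing a geometric series: total = 723·[0.8130·(1 − 0.8130^4) / (1 − 0.8130)] ≈ 1770.0608 billion.

₳1770 billion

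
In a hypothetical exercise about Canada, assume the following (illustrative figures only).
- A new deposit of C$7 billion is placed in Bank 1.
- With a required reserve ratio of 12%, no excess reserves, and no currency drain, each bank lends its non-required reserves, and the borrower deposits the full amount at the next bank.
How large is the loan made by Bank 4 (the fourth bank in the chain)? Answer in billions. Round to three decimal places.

C$4.198 billion

Each bank lends a fraction (1 − rr) = 0.8800 of the deposit it receives, so Bank 4 receives 7·0.8800^3 and lends 7·0.8800^4 ≈ 4.1979 billion.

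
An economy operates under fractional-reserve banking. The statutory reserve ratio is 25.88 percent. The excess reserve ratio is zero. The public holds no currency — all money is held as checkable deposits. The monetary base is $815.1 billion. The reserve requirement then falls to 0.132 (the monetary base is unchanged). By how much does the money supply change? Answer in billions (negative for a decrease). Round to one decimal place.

Initially m₁ = 1 / (0.2588) ≈ 3.86399, so M₁ = 3.86399 × 815.1 ≈ 3149.5382 billion.
After the change m₂ = 1 / (0.132) ≈ 7.57576, so M₂ = 7.57576 × 815.1 ≈ 6175.002 billion.
ΔM = M₂ − M₁ = 6175.002 − 3149.5382 = 3025.4638 billion.

$3025.5 billion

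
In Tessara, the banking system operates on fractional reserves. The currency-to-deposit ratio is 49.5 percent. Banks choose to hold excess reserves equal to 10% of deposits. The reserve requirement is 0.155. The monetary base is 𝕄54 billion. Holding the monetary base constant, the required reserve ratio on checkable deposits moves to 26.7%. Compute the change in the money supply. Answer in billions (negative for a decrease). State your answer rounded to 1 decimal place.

-14.0 billion

Initially m₁ = (1 + 0.495) / (0.155 + 0.1 + 0.495) ≈ 1.9933, so M₁ = 1.9933 × 54 = 107.6382 billion.
After the change m₂ = (1 + 0.495) / (0.267 + 0.1 + 0.495) ≈ 1.7343, so M₂ = 1.7343 × 54 = 93.6522 billion.
ΔM = M₂ − M₁ = 93.6522 − 107.6382 = -13.986 billion.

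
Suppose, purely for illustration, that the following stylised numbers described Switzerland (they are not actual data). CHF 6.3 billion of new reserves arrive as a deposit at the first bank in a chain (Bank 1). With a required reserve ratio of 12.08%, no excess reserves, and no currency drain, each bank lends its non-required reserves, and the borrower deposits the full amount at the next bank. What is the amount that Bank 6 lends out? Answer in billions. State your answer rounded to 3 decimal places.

Each bank lends a fraction (1 − rr) = 0.8792 of the deposit it receives, so Bank 6 receives 6.3·0.8792^5 and lends 6.3·0.8792^6 ≈ 2.9098 billion.

CHF 2.910 billion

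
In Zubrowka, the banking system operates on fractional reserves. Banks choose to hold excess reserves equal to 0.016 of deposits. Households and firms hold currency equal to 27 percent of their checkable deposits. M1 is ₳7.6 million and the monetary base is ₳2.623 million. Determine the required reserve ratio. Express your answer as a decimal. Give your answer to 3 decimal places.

Using m = M/MB = 7.6/2.623 ≈ 2.897446. Since m = (1 + c)/(c + rr + e), the denominator satisfies c + rr + e = (1 + c)/m = (1 + 0.27) / 2.897446 ≈ 0.438317.
With c = 0.27 and e = 0.016, the required reserve ratio is 0.438317 − 0.27 − 0.016 = 0.152317.

0.152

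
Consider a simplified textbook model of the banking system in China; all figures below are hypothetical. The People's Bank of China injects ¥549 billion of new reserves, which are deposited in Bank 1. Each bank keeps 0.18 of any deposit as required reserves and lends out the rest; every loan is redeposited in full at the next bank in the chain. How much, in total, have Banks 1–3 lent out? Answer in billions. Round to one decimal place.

Bank i lends (1 − rr)^i of the original deposit: Bank 1 lends 549·0.8200 = 450.1800, Bank 2 lends 549·0.8200² = 369.1476, and so on.
Summing a geometric series: total = 549·[0.8200·(1 − 0.8200^3) / (1 − 0.8200)] ≈ 1122.0286 billion.

¥1122.0 billion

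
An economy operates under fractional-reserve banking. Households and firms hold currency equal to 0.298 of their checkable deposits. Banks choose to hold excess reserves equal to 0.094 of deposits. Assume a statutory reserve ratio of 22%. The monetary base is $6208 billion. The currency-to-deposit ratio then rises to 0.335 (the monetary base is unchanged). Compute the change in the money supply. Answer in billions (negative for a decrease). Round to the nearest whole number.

Initially m₁ = (1 + 0.298) / (0.22 + 0.094 + 0.298) ≈ 2.12092, so M₁ = 2.12092 × 6208 ≈ 13166.6714 billion.
After the change m₂ = (1 + 0.335) / (0.22 + 0.094 + 0.335) ≈ 2.05701, so M₂ = 2.05701 × 6208 ≈ 12769.9181 billion.
ΔM = M₂ − M₁ = 12769.9181 − 13166.6714 = -396.7533 billion.

-397 billion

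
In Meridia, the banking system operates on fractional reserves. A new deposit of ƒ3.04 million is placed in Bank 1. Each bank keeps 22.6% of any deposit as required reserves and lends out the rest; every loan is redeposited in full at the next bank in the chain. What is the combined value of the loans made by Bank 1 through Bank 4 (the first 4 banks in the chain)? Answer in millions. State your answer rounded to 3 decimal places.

ƒ6.675 million

Bank i lends (1 − rr)^i of the original deposit: Bank 1 lends 3.04·0.7740 ≈ 2.3530, Bank 2 lends 3.04·0.7740² ≈ 1.8212, and so on.
Summing a geometric series: total = 3.04·[0.7740·(1 − 0.7740^4) / (1 − 0.7740)] ≈ 6.6748 million.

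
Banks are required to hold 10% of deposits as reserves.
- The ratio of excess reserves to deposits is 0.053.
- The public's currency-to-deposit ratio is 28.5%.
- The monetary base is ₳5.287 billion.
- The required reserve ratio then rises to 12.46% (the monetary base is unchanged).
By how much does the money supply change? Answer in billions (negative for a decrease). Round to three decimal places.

-0.825 billion

Initially m₁ = (1 + 0.285) / (0.1 + 0.053 + 0.285) ≈ 2.93379, so M₁ = 2.93379 × 5.287 ≈ 15.5109 billion.
After the change m₂ = (1 + 0.285) / (0.1246 + 0.053 + 0.285) ≈ 2.77778, so M₂ = 2.77778 × 5.287 ≈ 14.6861 billion.
ΔM = M₂ − M₁ = 14.6861 − 15.5109 = -0.8248 billion.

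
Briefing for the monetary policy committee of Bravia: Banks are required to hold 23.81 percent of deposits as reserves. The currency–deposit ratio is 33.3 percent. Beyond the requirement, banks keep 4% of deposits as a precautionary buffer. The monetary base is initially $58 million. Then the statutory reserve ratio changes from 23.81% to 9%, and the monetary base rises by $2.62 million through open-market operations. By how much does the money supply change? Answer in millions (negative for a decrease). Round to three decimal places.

$48.012 million

Before: m₁ = (1 + 0.333) / (0.2381 + 0.04 + 0.333) ≈ 2.181312, MB₁ = 58, so M₁ = 2.181312 × 58 ≈ 126.5161 million.
After: m₂ = (1 + 0.333) / (0.09 + 0.04 + 0.333) ≈ 2.879050, MB₂ = 58 + 2.62 = 60.62, so M₂ = 2.879050 × 60.62 ≈ 174.528 million.
ΔM = M₂ − M₁ = 174.528 − 126.5161 = 48.0119 million.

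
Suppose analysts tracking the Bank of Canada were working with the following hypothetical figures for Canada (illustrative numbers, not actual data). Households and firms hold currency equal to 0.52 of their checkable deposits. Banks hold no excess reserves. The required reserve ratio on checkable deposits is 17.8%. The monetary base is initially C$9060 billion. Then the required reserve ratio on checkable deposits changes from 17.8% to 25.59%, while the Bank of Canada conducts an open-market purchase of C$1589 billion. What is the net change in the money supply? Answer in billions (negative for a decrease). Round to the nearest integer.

C$1132 billion

Before: m₁ = (1 + 0.52) / (0.178 + 0.52) ≈ 2.177650, MB₁ = 9060, so M₁ = 2.177650 × 9060 = 19729.509 billion.
After: m₂ = (1 + 0.52) / (0.2559 + 0.52) ≈ 1.959015, MB₂ = 9060 + 1589 = 10649, so M₂ = 1.959015 × 10649 ≈ 20861.5507 billion.
ΔM = M₂ − M₁ = 20861.5507 − 19729.509 = 1132.0417 billion.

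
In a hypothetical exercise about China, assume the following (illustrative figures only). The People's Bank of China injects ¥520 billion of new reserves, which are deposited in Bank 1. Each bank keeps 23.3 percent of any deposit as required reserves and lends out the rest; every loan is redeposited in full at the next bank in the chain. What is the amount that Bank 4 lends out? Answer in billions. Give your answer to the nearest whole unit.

¥180 billion

Each bank lends a fraction (1 − rr) = 0.7670 of the deposit it receives, so Bank 4 receives 520·0.7670^3 and lends 520·0.7670^4 ≈ 179.9637 billion.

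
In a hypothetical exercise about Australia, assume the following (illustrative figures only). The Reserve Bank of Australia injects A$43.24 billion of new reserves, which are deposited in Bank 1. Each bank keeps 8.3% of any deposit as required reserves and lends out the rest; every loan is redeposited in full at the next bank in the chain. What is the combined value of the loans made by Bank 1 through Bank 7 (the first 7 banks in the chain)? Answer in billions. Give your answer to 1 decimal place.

A$217.3 billion

Bank i lends (1 − rr)^i of the original deposit: Bank 1 lends 43.24·0.9170 ≈ 39.6511, Bank 2 lends 43.24·0.9170² ≈ 36.3600, and so on.
Summing a geometric series: total = 43.24·[0.9170·(1 − 0.9170^7) / (1 − 0.9170)] ≈ 217.2511 billion.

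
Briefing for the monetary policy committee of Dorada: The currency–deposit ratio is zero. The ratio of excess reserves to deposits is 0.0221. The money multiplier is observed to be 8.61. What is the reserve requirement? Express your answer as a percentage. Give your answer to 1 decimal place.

9.4%

Using m = 8.61. Since m = (1 + c)/(c + rr + e), the denominator satisfies c + rr + e = (1 + c)/m = (1 + 0) / 8.61 ≈ 0.116144.
With c = 0 and e = 0.0221, the reserve requirement is 0.116144 − 0 − 0.0221 = 0.094044.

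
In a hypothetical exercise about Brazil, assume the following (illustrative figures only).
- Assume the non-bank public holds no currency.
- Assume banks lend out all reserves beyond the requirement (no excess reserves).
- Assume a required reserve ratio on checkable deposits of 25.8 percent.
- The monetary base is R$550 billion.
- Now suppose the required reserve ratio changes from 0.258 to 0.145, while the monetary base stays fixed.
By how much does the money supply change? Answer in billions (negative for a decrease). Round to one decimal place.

R$1661.3 billion

Initially m₁ = 1 / (0.258) ≈ 3.87597, so M₁ = 3.87597 × 550 = 2131.7835 billion.
After the change m₂ = 1 / (0.145) ≈ 6.89655, so M₂ = 6.89655 × 550 = 3793.1025 billion.
ΔM = M₂ − M₁ = 3793.1025 − 2131.7835 = 1661.319 billion.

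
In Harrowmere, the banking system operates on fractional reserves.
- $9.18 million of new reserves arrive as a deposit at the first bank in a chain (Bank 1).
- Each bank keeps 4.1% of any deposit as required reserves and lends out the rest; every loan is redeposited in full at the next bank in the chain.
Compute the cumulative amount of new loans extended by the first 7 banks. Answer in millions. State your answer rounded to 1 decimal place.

Bank i lends (1 − rr)^i of the original deposit: Bank 1 lends 9.18·0.9590 ≈ 8.8036, Bank 2 lends 9.18·0.9590² ≈ 8.4427, and so on.
Summing a geometric series: total = 9.18·[0.9590·(1 − 0.9590^7) / (1 − 0.9590)] ≈ 54.5427 million.

$54.5 million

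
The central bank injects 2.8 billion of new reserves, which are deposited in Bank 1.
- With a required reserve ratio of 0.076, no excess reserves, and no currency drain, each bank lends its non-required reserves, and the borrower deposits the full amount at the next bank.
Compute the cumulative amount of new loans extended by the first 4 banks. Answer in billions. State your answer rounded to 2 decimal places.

9.23 billion

Bank i lends (1 − rr)^i of the original deposit: Bank 1 lends 2.8·0.9240 = 2.5872, Bank 2 lends 2.8·0.9240² ≈ 2.3906, and so on.
Summing a geometric series: total = 2.8·[0.9240·(1 − 0.9240^4) / (1 − 0.9240)] ≈ 9.2277 billion.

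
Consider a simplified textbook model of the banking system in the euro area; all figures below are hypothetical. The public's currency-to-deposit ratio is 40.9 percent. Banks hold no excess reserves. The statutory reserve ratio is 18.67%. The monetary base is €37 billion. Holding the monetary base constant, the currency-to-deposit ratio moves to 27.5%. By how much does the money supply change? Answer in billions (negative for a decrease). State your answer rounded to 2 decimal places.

€14.66 billion

Initially m₁ = (1 + 0.409) / (0.1867 + 0.409) ≈ 2.36528, so M₁ = 2.36528 × 37 ≈ 87.5154 billion.
After the change m₂ = (1 + 0.275) / (0.1867 + 0.275) ≈ 2.76153, so M₂ = 2.76153 × 37 ≈ 102.1766 billion.
ΔM = M₂ − M₁ = 102.1766 − 87.5154 = 14.6612 billion.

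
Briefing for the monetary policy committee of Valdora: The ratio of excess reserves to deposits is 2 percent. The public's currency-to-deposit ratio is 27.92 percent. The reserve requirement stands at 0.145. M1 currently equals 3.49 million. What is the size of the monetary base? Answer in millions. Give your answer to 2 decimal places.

1.21 million

The money multiplier is m = (1 + c) / (rr + e + c) = (1 + 0.2792) / (0.145 + 0.02 + 0.2792) ≈ 2.8798.
MB = M / m = 3.49 / 2.8798 ≈ 1.2119 million.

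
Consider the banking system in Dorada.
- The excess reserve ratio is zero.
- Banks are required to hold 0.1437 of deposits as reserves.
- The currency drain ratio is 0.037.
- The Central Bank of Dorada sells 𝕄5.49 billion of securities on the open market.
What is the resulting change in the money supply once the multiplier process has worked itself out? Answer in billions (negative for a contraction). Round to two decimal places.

-31.51 billion

The money multiplier is m = (1 + c) / (rr + c) = (1 + 0.037) / (0.1437 + 0.037) ≈ 5.7388.
The sale removes 5.49 billion of base, so ΔM = m × ΔMB = 5.7388 × (−5.49) ≈ -31.506 billion.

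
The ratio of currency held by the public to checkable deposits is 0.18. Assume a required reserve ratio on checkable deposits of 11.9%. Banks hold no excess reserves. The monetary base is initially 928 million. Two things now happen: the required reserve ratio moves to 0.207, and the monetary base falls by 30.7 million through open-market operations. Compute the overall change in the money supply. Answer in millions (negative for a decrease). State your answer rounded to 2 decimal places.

Before: m₁ = (1 + 0.18) / (0.119 + 0.18) ≈ 3.946488, MB₁ = 928, so M₁ = 3.946488 × 928 ≈ 3662.3409 million.
After: m₂ = (1 + 0.18) / (0.207 + 0.18) ≈ 3.049096, MB₂ = 928 − 30.7 = 897.3, so M₂ = 3.049096 × 897.3 ≈ 2735.9538 million.
ΔM = M₂ − M₁ = 2735.9538 − 3662.3409 = -926.3871 million.

-926.39 million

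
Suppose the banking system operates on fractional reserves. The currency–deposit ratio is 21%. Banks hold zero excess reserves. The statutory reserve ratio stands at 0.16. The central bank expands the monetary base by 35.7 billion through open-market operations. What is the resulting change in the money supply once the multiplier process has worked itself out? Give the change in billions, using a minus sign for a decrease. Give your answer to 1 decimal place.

The money multiplier is m = (1 + c) / (rr + c) = (1 + 0.21) / (0.16 + 0.21) ≈ 3.2703.
The purchase adds 35.7 billion of base, so ΔM = m × ΔMB = 3.2703 × (+35.7) ≈ 116.7497 billion.

116.7 billion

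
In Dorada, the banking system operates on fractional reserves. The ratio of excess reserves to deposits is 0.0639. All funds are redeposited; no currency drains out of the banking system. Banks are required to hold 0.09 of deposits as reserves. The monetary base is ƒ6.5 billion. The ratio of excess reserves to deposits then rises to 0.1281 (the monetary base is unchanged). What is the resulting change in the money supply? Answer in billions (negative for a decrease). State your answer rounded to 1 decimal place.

-12.4 billion

Initially m₁ = 1 / (0.09 + 0.0639) ≈ 6.4977, so M₁ = 6.4977 × 6.5 ≈ 42.2351 billion.
After the change m₂ = 1 / (0.09 + 0.1281) ≈ 4.5851, so M₂ = 4.5851 × 6.5 ≈ 29.8031 billion.
ΔM = M₂ − M₁ = 29.8031 − 42.2351 = -12.432 billion.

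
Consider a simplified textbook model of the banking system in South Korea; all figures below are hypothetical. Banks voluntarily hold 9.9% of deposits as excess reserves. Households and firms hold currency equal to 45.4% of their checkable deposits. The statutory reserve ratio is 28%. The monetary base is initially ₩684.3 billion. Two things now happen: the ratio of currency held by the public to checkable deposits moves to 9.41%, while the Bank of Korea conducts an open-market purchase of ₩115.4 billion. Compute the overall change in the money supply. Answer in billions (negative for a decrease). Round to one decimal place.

Before: m₁ = (1 + 0.454) / (0.28 + 0.099 + 0.454) ≈ 1.74550, MB₁ = 684.3, so M₁ = 1.74550 × 684.3 ≈ 1194.4456 billion.
After: m₂ = (1 + 0.0941) / (0.28 + 0.099 + 0.0941) ≈ 2.31262, MB₂ = 684.3 + 115.4 = 799.7, so M₂ = 2.31262 × 799.7 ≈ 1849.4022 billion.
ΔM = M₂ − M₁ = 1849.4022 − 1194.4456 = 654.9566 billion.

₩655.0 billion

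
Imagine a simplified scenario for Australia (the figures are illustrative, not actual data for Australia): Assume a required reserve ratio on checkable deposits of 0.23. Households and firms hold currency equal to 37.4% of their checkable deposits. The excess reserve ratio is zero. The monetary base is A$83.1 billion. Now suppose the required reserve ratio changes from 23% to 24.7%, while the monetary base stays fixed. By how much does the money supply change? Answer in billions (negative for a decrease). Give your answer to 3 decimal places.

Initially m₁ = (1 + 0.374) / (0.23 + 0.374) ≈ 2.274834, so M₁ = 2.274834 × 83.1 ≈ 189.0387 billion.
After the change m₂ = (1 + 0.374) / (0.247 + 0.374) ≈ 2.212560, so M₂ = 2.212560 × 83.1 ≈ 183.8637 billion.
ΔM = M₂ − M₁ = 183.8637 − 189.0387 = -5.175 billion.

-5.175 billion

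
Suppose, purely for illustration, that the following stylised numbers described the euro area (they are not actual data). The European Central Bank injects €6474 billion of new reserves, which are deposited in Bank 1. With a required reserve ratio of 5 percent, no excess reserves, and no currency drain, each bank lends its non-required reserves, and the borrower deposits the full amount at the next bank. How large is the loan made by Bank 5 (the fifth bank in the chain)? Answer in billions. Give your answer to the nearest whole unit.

€5009 billion

Each bank lends a fraction (1 − rr) = 0.9500 of the deposit it receives, so Bank 5 receives 6474·0.9500^4 and lends 6474·0.9500^5 ≈ 5009.4578 billion.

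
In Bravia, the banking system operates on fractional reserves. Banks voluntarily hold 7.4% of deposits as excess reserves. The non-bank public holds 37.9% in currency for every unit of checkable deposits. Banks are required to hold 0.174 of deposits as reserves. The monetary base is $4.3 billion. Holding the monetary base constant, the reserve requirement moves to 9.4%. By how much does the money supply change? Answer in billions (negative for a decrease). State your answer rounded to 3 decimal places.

Initially m₁ = (1 + 0.379) / (0.174 + 0.074 + 0.379) ≈ 2.19936, so M₁ = 2.19936 × 4.3 ≈ 9.4572 billion.
After the change m₂ = (1 + 0.379) / (0.094 + 0.074 + 0.379) ≈ 2.52102, so M₂ = 2.52102 × 4.3 ≈ 10.8404 billion.
ΔM = M₂ − M₁ = 10.8404 − 9.4572 = 1.3832 billion.

$1.383 billion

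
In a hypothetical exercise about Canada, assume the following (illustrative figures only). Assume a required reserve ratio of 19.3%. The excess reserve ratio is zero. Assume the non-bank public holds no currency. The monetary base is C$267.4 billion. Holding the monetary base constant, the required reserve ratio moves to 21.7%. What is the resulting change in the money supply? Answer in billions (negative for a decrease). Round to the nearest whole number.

-153 billion

Initially m₁ = 1 / (0.193) ≈ 5.1813, so M₁ = 5.1813 × 267.4 ≈ 1385.4796 billion.
After the change m₂ = 1 / (0.217) ≈ 4.6083, so M₂ = 4.6083 × 267.4 ≈ 1232.2594 billion.
ΔM = M₂ − M₁ = 1232.2594 − 1385.4796 = -153.2202 billion.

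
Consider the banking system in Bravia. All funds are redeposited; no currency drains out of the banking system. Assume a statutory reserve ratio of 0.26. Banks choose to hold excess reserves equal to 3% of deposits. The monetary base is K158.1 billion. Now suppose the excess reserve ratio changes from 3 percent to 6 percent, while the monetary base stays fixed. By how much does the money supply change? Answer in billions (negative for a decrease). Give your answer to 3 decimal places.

-51.110 billion

Initially m₁ = 1 / (0.26 + 0.03) ≈ 3.4482759, so M₁ = 3.4482759 × 158.1 ≈ 545.1724 billion.
After the change m₂ = 1 / (0.26 + 0.06) = 3.1250000, so M₂ = 3.1250000 × 158.1 = 494.0625 billion.
ΔM = M₂ − M₁ = 494.0625 − 545.1724 = -51.1099 billion.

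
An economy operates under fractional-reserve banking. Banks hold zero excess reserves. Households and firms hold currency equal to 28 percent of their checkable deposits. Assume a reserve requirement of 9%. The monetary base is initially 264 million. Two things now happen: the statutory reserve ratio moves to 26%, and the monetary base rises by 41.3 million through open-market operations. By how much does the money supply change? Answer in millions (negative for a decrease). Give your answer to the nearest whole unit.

Before: m₁ = (1 + 0.28) / (0.09 + 0.28) ≈ 3.4595, MB₁ = 264, so M₁ = 3.4595 × 264 = 913.308 million.
After: m₂ = (1 + 0.28) / (0.26 + 0.28) ≈ 2.3704, MB₂ = 264 + 41.3 = 305.3, so M₂ = 2.3704 × 305.3 ≈ 723.6831 million.
ΔM = M₂ − M₁ = 723.6831 − 913.308 = -189.6249 million.

-190 million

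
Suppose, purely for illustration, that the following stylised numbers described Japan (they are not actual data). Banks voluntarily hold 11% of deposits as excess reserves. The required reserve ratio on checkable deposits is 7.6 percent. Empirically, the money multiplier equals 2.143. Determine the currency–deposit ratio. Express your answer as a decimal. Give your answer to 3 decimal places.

Using m = 2.143. From m = (1 + c)/(c + rr + e), rearranging gives 1 + c = m·(c + rr + e), so c·(1 − m) = m·(rr + e) − 1.
Hence c = [m·(rr + e) − 1]/(1 − m) = [2.143 × (0.076 + 0.11) − 1] / (1 − 2.143) ≈ 0.526161.

0.526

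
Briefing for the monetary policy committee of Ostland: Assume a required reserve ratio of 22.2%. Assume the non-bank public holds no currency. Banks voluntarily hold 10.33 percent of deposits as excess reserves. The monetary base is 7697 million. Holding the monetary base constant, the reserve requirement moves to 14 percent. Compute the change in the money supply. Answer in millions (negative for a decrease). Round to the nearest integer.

Initially m₁ = 1 / (0.222 + 0.1033) ≈ 3.07409, so M₁ = 3.07409 × 7697 ≈ 23661.2707 million.
After the change m₂ = 1 / (0.14 + 0.1033) ≈ 4.11015, so M₂ = 4.11015 × 7697 ≈ 31635.8246 million.
ΔM = M₂ − M₁ = 31635.8246 − 23661.2707 = 7974.5539 million.

7975 million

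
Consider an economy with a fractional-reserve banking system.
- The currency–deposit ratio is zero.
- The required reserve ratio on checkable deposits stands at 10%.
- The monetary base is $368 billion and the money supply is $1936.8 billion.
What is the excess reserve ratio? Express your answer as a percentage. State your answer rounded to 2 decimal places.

Using m = M/MB = 1936.8/368 ≈ 5.263043. Since m = (1 + c)/(c + rr + e), the denominator satisfies c + rr + e = (1 + c)/m = (1 + 0) / 5.263043 ≈ 0.190004.
With c = 0 and rr = 0.1, the excess reserve ratio is 0.190004 − 0 − 0.1 = 0.090004.

9.00%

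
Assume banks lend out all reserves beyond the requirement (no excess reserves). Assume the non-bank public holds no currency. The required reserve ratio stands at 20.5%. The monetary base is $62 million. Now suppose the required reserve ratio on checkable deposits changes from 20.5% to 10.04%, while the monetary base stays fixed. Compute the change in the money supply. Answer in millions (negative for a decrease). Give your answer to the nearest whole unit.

Initially m₁ = 1 / (0.205) ≈ 4.8780, so M₁ = 4.8780 × 62 = 302.436 million.
After the change m₂ = 1 / (0.1004) ≈ 9.9602, so M₂ = 9.9602 × 62 = 617.5324 million.
ΔM = M₂ − M₁ = 617.5324 − 302.436 = 315.0964 million.

$315 million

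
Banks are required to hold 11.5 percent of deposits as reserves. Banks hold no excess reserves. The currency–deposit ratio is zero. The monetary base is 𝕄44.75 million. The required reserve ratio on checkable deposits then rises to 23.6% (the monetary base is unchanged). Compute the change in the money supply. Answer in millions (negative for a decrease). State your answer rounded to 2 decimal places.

-199.51 million

Initially m₁ = 1 / (0.115) ≈ 8.69565, so M₁ = 8.69565 × 44.75 ≈ 389.1303 million.
After the change m₂ = 1 / (0.236) ≈ 4.23729, so M₂ = 4.23729 × 44.75 ≈ 189.6187 million.
ΔM = M₂ − M₁ = 189.6187 − 389.1303 = -199.5116 million.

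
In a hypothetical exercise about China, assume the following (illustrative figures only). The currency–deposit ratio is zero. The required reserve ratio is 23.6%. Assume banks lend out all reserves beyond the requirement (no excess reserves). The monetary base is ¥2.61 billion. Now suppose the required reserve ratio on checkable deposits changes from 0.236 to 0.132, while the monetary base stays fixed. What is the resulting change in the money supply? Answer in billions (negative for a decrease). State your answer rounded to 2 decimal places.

¥8.71 billion

Initially m₁ = 1 / (0.236) ≈ 4.2373, so M₁ = 4.2373 × 2.61 ≈ 11.0594 billion.
After the change m₂ = 1 / (0.132) ≈ 7.5758, so M₂ = 7.5758 × 2.61 ≈ 19.7728 billion.
ΔM = M₂ − M₁ = 19.7728 − 11.0594 = 8.7134 billion.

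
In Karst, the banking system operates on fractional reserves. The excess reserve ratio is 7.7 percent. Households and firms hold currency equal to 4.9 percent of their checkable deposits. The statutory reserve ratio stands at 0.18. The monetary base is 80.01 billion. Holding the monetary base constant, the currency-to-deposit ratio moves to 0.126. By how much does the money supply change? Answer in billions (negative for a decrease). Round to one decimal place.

Initially m₁ = (1 + 0.049) / (0.18 + 0.077 + 0.049) ≈ 3.4281, so M₁ = 3.4281 × 80.01 ≈ 274.2823 billion.
After the change m₂ = (1 + 0.126) / (0.18 + 0.077 + 0.126) ≈ 2.9399, so M₂ = 2.9399 × 80.01 ≈ 235.2214 billion.
ΔM = M₂ − M₁ = 235.2214 − 274.2823 = -39.0609 billion.

-39.1 billion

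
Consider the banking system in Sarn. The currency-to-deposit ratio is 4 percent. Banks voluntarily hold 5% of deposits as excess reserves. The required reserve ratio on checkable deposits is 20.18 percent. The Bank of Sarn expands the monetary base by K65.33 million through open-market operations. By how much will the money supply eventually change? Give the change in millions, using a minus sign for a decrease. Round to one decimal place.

The money multiplier is m = (1 + c) / (rr + e + c) = (1 + 0.04) / (0.2018 + 0.05 + 0.04) ≈ 3.5641.
The purchase adds 65.33 million of base, so ΔM = m × ΔMB = 3.5641 × (+65.33) ≈ 232.8427 million.

K232.8 million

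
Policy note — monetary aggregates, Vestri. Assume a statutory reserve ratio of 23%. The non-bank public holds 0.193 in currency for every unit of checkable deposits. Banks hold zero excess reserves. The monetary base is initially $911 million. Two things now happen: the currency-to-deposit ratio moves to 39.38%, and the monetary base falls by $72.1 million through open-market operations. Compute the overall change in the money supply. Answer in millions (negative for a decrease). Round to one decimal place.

Before: m₁ = (1 + 0.193) / (0.23 + 0.193) ≈ 2.82033, MB₁ = 911, so M₁ = 2.82033 × 911 ≈ 2569.3206 million.
After: m₂ = (1 + 0.3938) / (0.23 + 0.3938) ≈ 2.23437, MB₂ = 911 − 72.1 = 838.9, so M₂ = 2.23437 × 838.9 ≈ 1874.413 million.
ΔM = M₂ − M₁ = 1874.413 − 2569.3206 = -694.9076 million.

-694.9 million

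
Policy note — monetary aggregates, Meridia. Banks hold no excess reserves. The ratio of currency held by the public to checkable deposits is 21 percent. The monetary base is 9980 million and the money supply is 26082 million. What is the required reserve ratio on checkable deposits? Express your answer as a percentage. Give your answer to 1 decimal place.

25.3%

Using m = M/MB = 26082/9980 ≈ 2.613427. Since m = (1 + c)/(c + rr + e), the denominator satisfies c + rr + e = (1 + c)/m = (1 + 0.21) / 2.613427 ≈ 0.462994.
With c = 0.21 and e = 0, the required reserve ratio on checkable deposits is 0.462994 − 0.21 − 0 = 0.252994.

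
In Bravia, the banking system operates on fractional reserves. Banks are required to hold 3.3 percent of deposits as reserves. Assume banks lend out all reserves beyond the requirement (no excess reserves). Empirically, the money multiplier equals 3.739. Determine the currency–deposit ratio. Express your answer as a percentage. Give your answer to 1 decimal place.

32.0%

Using m = 3.739. From m = (1 + c)/(c + rr + e), rearranging gives 1 + c = m·(c + rr + e), so c·(1 − m) = m·(rr + e) − 1.
Hence c = [m·(rr + e) − 1]/(1 − m) = [3.739 × (0.033 + 0) − 1] / (1 − 3.739) ≈ 0.320049.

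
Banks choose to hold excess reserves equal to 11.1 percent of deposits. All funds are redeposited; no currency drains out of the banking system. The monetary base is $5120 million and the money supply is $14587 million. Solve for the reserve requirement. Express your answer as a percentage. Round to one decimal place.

24.0%

Using m = M/MB = 14587/5120 ≈ 2.849023. Since m = (1 + c)/(c + rr + e), the denominator satisfies c + rr + e = (1 + c)/m = (1 + 0) / 2.849023 ≈ 0.350998.
With c = 0 and e = 0.111, the reserve requirement is 0.350998 − 0 − 0.111 = 0.239998.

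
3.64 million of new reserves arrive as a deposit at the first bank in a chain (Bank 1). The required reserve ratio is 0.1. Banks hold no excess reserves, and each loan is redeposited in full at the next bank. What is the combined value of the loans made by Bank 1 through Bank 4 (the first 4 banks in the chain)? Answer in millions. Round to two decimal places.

Bank i lends (1 − rr)^i of the original deposit: Bank 1 lends 3.64·0.9000 = 3.2760, Bank 2 lends 3.64·0.9000² = 2.9484, and so on.
Summing a geometric series: total = 3.64·[0.9000·(1 − 0.9000^4) / (1 − 0.9000)] ≈ 11.2662 million.

11.27 million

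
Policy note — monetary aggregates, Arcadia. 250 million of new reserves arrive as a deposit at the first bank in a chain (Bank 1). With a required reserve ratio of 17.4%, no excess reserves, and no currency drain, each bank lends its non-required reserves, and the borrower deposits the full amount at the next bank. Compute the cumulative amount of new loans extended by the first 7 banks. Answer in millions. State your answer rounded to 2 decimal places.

875.44 million

Bank i lends (1 − rr)^i of the original deposit: Bank 1 lends 250·0.8260 = 206.5000, Bank 2 lends 250·0.8260² = 170.5690, and so on.
Summing a geometric series: total = 250·[0.8260·(1 − 0.8260^7) / (1 − 0.8260)] ≈ 875.4443 million.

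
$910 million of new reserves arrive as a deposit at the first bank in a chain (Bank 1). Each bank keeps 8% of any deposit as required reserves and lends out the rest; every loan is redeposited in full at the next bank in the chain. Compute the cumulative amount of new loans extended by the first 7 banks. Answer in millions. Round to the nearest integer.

$4627 million

Bank i lends (1 − rr)^i of the original deposit: Bank 1 lends 910·0.9200 = 837.2000, Bank 2 lends 910·0.9200² = 770.2240, and so on.
Summing a geometric series: total = 910·[0.9200·(1 − 0.9200^7) / (1 − 0.9200)] ≈ 4627.1353 million.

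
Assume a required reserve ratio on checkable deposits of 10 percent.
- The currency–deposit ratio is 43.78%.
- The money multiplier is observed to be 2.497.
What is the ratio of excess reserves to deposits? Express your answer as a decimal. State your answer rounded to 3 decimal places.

0.038

Using m = 2.497. Since m = (1 + c)/(c + rr + e), the denominator satisfies c + rr + e = (1 + c)/m = (1 + 0.4378) / 2.497 ≈ 0.575811.
With c = 0.4378 and rr = 0.1, the ratio of excess reserves to deposits is 0.575811 − 0.4378 − 0.1 = 0.038011.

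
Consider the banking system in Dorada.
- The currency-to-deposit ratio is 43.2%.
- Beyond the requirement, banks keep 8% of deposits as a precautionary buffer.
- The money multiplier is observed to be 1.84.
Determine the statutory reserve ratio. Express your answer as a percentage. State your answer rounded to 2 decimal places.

26.63%

Using m = 1.84. Since m = (1 + c)/(c + rr + e), the denominator satisfies c + rr + e = (1 + c)/m = (1 + 0.432) / 1.84 ≈ 0.778261.
With c = 0.432 and e = 0.08, the statutory reserve ratio is 0.778261 − 0.432 − 0.08 = 0.266261.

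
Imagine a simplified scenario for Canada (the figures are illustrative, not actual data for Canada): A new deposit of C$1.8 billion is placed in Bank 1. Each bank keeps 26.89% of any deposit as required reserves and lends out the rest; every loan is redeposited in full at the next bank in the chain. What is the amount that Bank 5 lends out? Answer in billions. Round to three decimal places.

C$0.376 billion

Each bank lends a fraction (1 − rr) = 0.7311 of the deposit it receives, so Bank 5 receives 1.8·0.7311^4 and lends 1.8·0.7311^5 ≈ 0.3760 billion.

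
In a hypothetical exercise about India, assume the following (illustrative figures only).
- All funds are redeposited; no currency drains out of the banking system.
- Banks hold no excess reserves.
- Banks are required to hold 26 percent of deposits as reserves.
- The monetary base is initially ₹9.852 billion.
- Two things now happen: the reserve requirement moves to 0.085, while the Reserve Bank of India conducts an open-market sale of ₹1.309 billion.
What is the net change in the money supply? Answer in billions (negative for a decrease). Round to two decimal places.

₹62.61 billion

Before: m₁ = 1 / (0.26) ≈ 3.8462, MB₁ = 9.852, so M₁ = 3.8462 × 9.852 ≈ 37.8928 billion.
After: m₂ = 1 / (0.085) ≈ 11.7647, MB₂ = 9.852 − 1.309 = 8.543, so M₂ = 11.7647 × 8.543 ≈ 100.5058 billion.
ΔM = M₂ − M₁ = 100.5058 − 37.8928 = 62.613 billion.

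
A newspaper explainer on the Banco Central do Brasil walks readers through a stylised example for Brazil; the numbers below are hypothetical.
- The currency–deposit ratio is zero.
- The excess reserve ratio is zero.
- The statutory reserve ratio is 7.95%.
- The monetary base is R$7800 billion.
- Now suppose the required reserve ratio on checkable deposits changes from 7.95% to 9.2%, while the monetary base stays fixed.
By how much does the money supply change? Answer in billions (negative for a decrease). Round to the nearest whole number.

-13331 billion

Initially m₁ = 1 / (0.0795) ≈ 12.57862, so M₁ = 12.57862 × 7800 = 98113.236 billion.
After the change m₂ = 1 / (0.092) ≈ 10.86957, so M₂ = 10.86957 × 7800 = 84782.646 billion.
ΔM = M₂ − M₁ = 84782.646 − 98113.236 = -13330.59 billion.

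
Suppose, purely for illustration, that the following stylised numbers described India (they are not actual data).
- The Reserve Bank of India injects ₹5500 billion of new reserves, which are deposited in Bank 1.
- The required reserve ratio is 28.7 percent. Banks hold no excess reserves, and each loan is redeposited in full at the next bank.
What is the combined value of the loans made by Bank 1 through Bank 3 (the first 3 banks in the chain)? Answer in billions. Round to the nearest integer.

₹8711 billion

Bank i lends (1 − rr)^i of the original deposit: Bank 1 lends 5500·0.7130 = 3921.5000, Bank 2 lends 5500·0.7130² = 2796.0295, and so on.
Summing a geometric series: total = 5500·[0.7130·(1 − 0.7130^3) / (1 − 0.7130)] ≈ 8711.0985 billion.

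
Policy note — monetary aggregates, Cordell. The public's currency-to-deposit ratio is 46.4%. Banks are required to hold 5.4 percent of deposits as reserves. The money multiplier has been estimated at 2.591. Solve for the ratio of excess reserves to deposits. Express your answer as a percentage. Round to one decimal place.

Using m = 2.591. Since m = (1 + c)/(c + rr + e), the denominator satisfies c + rr + e = (1 + c)/m = (1 + 0.464) / 2.591 ≈ 0.565033.
With c = 0.464 and rr = 0.054, the ratio of excess reserves to deposits is 0.565033 − 0.464 − 0.054 = 0.047033.

4.7%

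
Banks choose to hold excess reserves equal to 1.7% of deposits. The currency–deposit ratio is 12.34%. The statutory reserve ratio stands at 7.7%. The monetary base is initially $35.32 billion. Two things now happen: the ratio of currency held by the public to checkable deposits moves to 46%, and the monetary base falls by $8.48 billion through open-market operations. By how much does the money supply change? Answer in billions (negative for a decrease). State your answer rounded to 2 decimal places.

Before: m₁ = (1 + 0.1234) / (0.077 + 0.017 + 0.1234) ≈ 5.16743, MB₁ = 35.32, so M₁ = 5.16743 × 35.32 ≈ 182.5136 billion.
After: m₂ = (1 + 0.46) / (0.077 + 0.017 + 0.46) ≈ 2.63538, MB₂ = 35.32 − 8.48 = 26.84, so M₂ = 2.63538 × 26.84 ≈ 70.7336 billion.
ΔM = M₂ − M₁ = 70.7336 − 182.5136 = -111.78 billion.

-111.78 billion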